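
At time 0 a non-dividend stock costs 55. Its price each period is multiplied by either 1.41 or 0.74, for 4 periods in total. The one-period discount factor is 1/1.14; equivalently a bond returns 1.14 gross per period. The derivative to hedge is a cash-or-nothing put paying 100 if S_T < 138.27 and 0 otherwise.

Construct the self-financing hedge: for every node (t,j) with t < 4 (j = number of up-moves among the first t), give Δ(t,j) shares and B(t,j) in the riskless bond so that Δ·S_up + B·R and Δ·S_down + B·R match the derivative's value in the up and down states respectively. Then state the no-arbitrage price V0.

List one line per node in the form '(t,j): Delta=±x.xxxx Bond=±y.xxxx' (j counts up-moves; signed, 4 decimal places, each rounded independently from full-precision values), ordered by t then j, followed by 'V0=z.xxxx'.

Risk-neutral probability p* = (R−d)/(u−d) = (1.14−0.74)/(1.41−0.74) = 0.5970.
At expiry t=4: V(4,0)=100.0000, V(4,1)=100.0000, V(4,2)=100.0000, V(4,3)=100.0000, V(4,4)=0.0000
(3,0): S=22.2873. Δ = (V_up−V_dn)/(S_up−S_dn) = (100.0000−100.0000)/(31.4251−16.4926) = 0.0000. V = [p*·100.0000 + (1−p*)·100.0000]/1.14 = 87.7193. B = V − Δ·S = 87.7193.
(3,1): S=42.4664. Δ = (V_up−V_dn)/(S_up−S_dn) = (100.0000−100.0000)/(59.8776−31.4251) = 0.0000. V = [p*·100.0000 + (1−p*)·100.0000]/1.14 = 87.7193. B = V − Δ·S = 87.7193.
(3,2): S=80.9157. Δ = (V_up−V_dn)/(S_up−S_dn) = (100.0000−100.0000)/(114.0911−59.8776) = 0.0000. V = [p*·100.0000 + (1−p*)·100.0000]/1.14 = 87.7193. B = V − Δ·S = 87.7193.
(3,3): S=154.1772. Δ = (V_up−V_dn)/(S_up−S_dn) = (0.0000−100.0000)/(217.3898−114.0911) = -0.9681. V = [p*·0.0000 + (1−p*)·100.0000]/1.14 = 35.3496. B = V − Δ·S = 184.6033.
(2,0): S=30.1180. Δ = (V_up−V_dn)/(S_up−S_dn) = (87.7193−87.7193)/(42.4664−22.2873) = 0.0000. V = [p*·87.7193 + (1−p*)·87.7193]/1.14 = 76.9468. B = V − Δ·S = 76.9468.
(2,1): S=57.3870. Δ = (V_up−V_dn)/(S_up−S_dn) = (87.7193−87.7193)/(80.9157−42.4664) = 0.0000. V = [p*·87.7193 + (1−p*)·87.7193]/1.14 = 76.9468. B = V − Δ·S = 76.9468.
(2,2): S=109.3455. Δ = (V_up−V_dn)/(S_up−S_dn) = (35.3496−87.7193)/(154.1772−80.9157) = -0.7148. V = [p*·35.3496 + (1−p*)·87.7193]/1.14 = 49.5209. B = V − Δ·S = 127.6846.
(1,0): S=40.7000. Δ = (V_up−V_dn)/(S_up−S_dn) = (76.9468−76.9468)/(57.3870−30.1180) = 0.0000. V = [p*·76.9468 + (1−p*)·76.9468]/1.14 = 67.4972. B = V − Δ·S = 67.4972.
(1,1): S=77.5500. Δ = (V_up−V_dn)/(S_up−S_dn) = (49.5209−76.9468)/(109.3455−57.3870) = -0.5278. V = [p*·49.5209 + (1−p*)·76.9468]/1.14 = 53.1343. B = V − Δ·S = 94.0684.
(0,0): S=55.0000. Δ = (V_up−V_dn)/(S_up−S_dn) = (53.1343−67.4972)/(77.5500−40.7000) = -0.3898. V = [p*·53.1343 + (1−p*)·67.4972]/1.14 = 51.6862. B = V − Δ·S = 73.1233.
Check: Δ(0,0)·S0 + B(0,0) = 51.6862 = V0.

(0,0): Delta=-0.3898 Bond=73.1233
(1,0): Delta=0.0000 Bond=67.4972
(1,1): Delta=-0.5278 Bond=94.0684
(2,0): Delta=0.0000 Bond=76.9468
(2,1): Delta=0.0000 Bond=76.9468
(2,2): Delta=-0.7148 Bond=127.6846
(3,0): Delta=0.0000 Bond=87.7193
(3,1): Delta=0.0000 Bond=87.7193
(3,2): Delta=0.0000 Bond=87.7193
(3,3): Delta=-0.9681 Bond=184.6033
V0=51.6862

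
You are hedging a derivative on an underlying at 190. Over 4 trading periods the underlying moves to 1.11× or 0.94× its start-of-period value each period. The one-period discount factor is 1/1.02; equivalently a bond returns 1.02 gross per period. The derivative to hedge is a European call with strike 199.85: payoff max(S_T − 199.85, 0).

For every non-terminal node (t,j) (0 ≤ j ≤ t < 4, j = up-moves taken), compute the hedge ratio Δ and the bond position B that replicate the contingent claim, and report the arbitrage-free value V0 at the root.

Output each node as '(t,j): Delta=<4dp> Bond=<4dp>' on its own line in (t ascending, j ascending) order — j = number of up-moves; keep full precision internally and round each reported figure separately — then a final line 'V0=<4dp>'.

(0,0): Delta=0.5990 Bond=-98.3279
(1,0): Delta=0.3727 Bond=-59.8781
(1,1): Delta=0.8146 Bond=-145.7630
(2,0): Delta=0.1132 Bond=-17.5069
(2,1): Delta=0.6199 Bond=-110.0904
(2,2): Delta=1.0000 Bond=-192.0896
(3,0): Delta=0.0000 Bond=0.0000
(3,1): Delta=0.2210 Bond=-37.9463
(3,2): Delta=1.0000 Bond=-195.9314
(3,3): Delta=1.0000 Bond=-195.9314
V0=15.4758

Since d<R<u, set p* = (R−d)/(u−d) = 0.4706; price each node as the discounted p*-expectation of its children.
At expiry t=4: V(4,0)=0.0000, V(4,1)=0.0000, V(4,2)=6.9999, V(4,3)=44.4089, V(4,4)=88.5834
(3,0): S=157.8110. Δ = (V_up−V_dn)/(S_up−S_dn) = (0.0000−0.0000)/(175.1702−148.3423) = 0.0000. V = [p*·0.0000 + (1−p*)·0.0000]/1.02 = 0.0000. B = V − Δ·S = 0.0000.
(3,1): S=186.3512. Δ = (V_up−V_dn)/(S_up−S_dn) = (6.9999−0.0000)/(206.8499−175.1702) = 0.2210. V = [p*·6.9999 + (1−p*)·0.0000]/1.02 = 3.2295. B = V − Δ·S = -37.9463.
(3,2): S=220.0531. Δ = (V_up−V_dn)/(S_up−S_dn) = (44.4089−6.9999)/(244.2589−206.8499) = 1.0000. V = [p*·44.4089 + (1−p*)·6.9999]/1.02 = 24.1217. B = V − Δ·S = -195.9314.
(3,3): S=259.8499. Δ = (V_up−V_dn)/(S_up−S_dn) = (88.5834−44.4089)/(288.4334−244.2589) = 1.0000. V = [p*·88.5834 + (1−p*)·44.4089]/1.02 = 63.9185. B = V − Δ·S = -195.9314.
(2,0): S=167.8840. Δ = (V_up−V_dn)/(S_up−S_dn) = (3.2295−0.0000)/(186.3512−157.8110) = 0.1132. V = [p*·3.2295 + (1−p*)·0.0000]/1.02 = 1.4900. B = V − Δ·S = -17.5069.
(2,1): S=198.2460. Δ = (V_up−V_dn)/(S_up−S_dn) = (24.1217−3.2295)/(220.0531−186.3512) = 0.6199. V = [p*·24.1217 + (1−p*)·3.2295]/1.02 = 12.8050. B = V − Δ·S = -110.0904.
(2,2): S=234.0990. Δ = (V_up−V_dn)/(S_up−S_dn) = (63.9185−24.1217)/(259.8499−220.0531) = 1.0000. V = [p*·63.9185 + (1−p*)·24.1217]/1.02 = 42.0094. B = V − Δ·S = -192.0896.
(1,0): S=178.6000. Δ = (V_up−V_dn)/(S_up−S_dn) = (12.8050−1.4900)/(198.2460−167.8840) = 0.3727. V = [p*·12.8050 + (1−p*)·1.4900]/1.02 = 6.6811. B = V − Δ·S = -59.8781.
(1,1): S=210.9000. Δ = (V_up−V_dn)/(S_up−S_dn) = (42.0094−12.8050)/(234.0990−198.2460) = 0.8146. V = [p*·42.0094 + (1−p*)·12.8050]/1.02 = 26.0277. B = V − Δ·S = -145.7630.
(0,0): S=190.0000. Δ = (V_up−V_dn)/(S_up−S_dn) = (26.0277−6.6811)/(210.9000−178.6000) = 0.5990. V = [p*·26.0277 + (1−p*)·6.6811]/1.02 = 15.4758. B = V − Δ·S = -98.3279.
Check: Δ(0,0)·S0 + B(0,0) = 15.4758 = V0.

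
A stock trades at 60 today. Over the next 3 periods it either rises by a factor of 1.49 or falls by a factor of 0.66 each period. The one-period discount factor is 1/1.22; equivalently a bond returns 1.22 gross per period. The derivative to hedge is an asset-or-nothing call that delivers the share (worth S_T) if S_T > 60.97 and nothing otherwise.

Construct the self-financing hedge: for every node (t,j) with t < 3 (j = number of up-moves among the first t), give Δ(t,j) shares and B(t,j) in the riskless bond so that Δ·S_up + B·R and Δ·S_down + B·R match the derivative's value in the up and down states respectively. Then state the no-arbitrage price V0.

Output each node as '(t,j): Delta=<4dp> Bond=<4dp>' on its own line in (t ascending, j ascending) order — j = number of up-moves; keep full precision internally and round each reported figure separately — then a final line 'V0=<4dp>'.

(0,0): Delta=1.1997 Bond=-16.8997
(1,0): Delta=1.4793 Bond=-31.6901
(1,1): Delta=1.1399 Bond=-15.2792
(2,0): Delta=0.0000 Bond=0.0000
(2,1): Delta=1.7952 Bond=-57.3025
(2,2): Delta=1.0000 Bond=0.0000
V0=55.0794

Under the risk-neutral measure, an up-move has probability p* = (R−d)/(u−d) = 0.6747 and values discount at R = 1.22.
Terminal payoffs: V(3,0)=0.0000, V(3,1)=0.0000, V(3,2)=87.9160, V(3,3)=198.4769
Node (2,0) S=26.1360: V=(p*·0.0000+(1−p*)·0.0000)/1.22=0.0000; Δ=(0.0000−0.0000)/(38.9426−17.2498)=0.0000; B=V−Δ·S=0.0000
Node (2,1) S=59.0040: V=(p*·87.9160+(1−p*)·0.0000)/1.22=48.6203; Δ=(87.9160−0.0000)/(87.9160−38.9426)=1.7952; B=V−Δ·S=-57.3025
Node (2,2) S=133.2060: V=(p*·198.4769+(1−p*)·87.9160)/1.22=133.2060; Δ=(198.4769−87.9160)/(198.4769−87.9160)=1.0000; B=V−Δ·S=0.0000
Node (1,0) S=39.6000: V=(p*·48.6203+(1−p*)·0.0000)/1.22=26.8886; Δ=(48.6203−0.0000)/(59.0040−26.1360)=1.4793; B=V−Δ·S=-31.6901
Node (1,1) S=89.4000: V=(p*·133.2060+(1−p*)·48.6203)/1.22=86.6313; Δ=(133.2060−48.6203)/(133.2060−59.0040)=1.1399; B=V−Δ·S=-15.2792
Node (0,0) S=60.0000: V=(p*·86.6313+(1−p*)·26.8886)/1.22=55.0794; Δ=(86.6313−26.8886)/(89.4000−39.6000)=1.1997; B=V−Δ·S=-16.8997
Each (Δ,B) replicates both successor values, so the strategy is self-financing and V0 is arbitrage-free.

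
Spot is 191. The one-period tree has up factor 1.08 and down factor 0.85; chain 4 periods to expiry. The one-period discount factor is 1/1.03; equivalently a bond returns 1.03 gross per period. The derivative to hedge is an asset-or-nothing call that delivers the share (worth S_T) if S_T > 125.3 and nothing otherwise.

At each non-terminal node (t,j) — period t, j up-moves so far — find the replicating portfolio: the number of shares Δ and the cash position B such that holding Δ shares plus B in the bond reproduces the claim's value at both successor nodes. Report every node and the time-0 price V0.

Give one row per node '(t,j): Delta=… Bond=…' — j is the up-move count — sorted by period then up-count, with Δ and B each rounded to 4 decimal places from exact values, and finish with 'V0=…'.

(0,0): Delta=1.0213 Bond=-4.2735
(1,0): Delta=1.1189 Bond=-20.2478
(1,1): Delta=1.0000 Bond=0.0000
(2,0): Delta=1.6630 Bond=-95.9340
(2,1): Delta=1.0000 Bond=0.0000
(2,2): Delta=1.0000 Bond=0.0000
(3,0): Delta=4.6957 Bond=-454.5355
(3,1): Delta=1.0000 Bond=0.0000
(3,2): Delta=1.0000 Bond=0.0000
(3,3): Delta=1.0000 Bond=0.0000
V0=190.8022

Since d<R<u, set p* = (R−d)/(u−d) = 0.7826; price each node as the discounted p*-expectation of its children.
At expiry t=4: V(4,0)=0.0000, V(4,1)=126.6817, V(4,2)=160.9603, V(4,3)=204.5142, V(4,4)=259.8534
  t=3,j=0: stock 117.2979 → up 126.6817 (V=126.6817), down 99.7032 (V=0.0000). Price 96.2546; hedge Δ=4.6957, bond B=-454.5355.
  t=3,j=1: stock 149.0373 → up 160.9603 (V=160.9603), down 126.6817 (V=126.6817). Price 149.0373; hedge Δ=1.0000, bond B=0.0000.
  t=3,j=2: stock 189.3650 → up 204.5142 (V=204.5142), down 160.9603 (V=160.9603). Price 189.3650; hedge Δ=1.0000, bond B=0.0000.
  t=3,j=3: stock 240.6050 → up 259.8534 (V=259.8534), down 204.5142 (V=204.5142). Price 240.6050; hedge Δ=1.0000, bond B=0.0000.
  t=2,j=0: stock 137.9975 → up 149.0373 (V=149.0373), down 117.2979 (V=96.2546). Price 133.5561; hedge Δ=1.6630, bond B=-95.9340.
  t=2,j=1: stock 175.3380 → up 189.3650 (V=189.3650), down 149.0373 (V=149.0373). Price 175.3380; hedge Δ=1.0000, bond B=0.0000.
  t=2,j=2: stock 222.7824 → up 240.6050 (V=240.6050), down 189.3650 (V=189.3650). Price 222.7824; hedge Δ=1.0000, bond B=0.0000.
  t=1,j=0: stock 162.3500 → up 175.3380 (V=175.3380), down 137.9975 (V=133.5561). Price 161.4126; hedge Δ=1.1189, bond B=-20.2478.
  t=1,j=1: stock 206.2800 → up 222.7824 (V=222.7824), down 175.3380 (V=175.3380). Price 206.2800; hedge Δ=1.0000, bond B=0.0000.
  t=0,j=0: stock 191.0000 → up 206.2800 (V=206.2800), down 162.3500 (V=161.4126). Price 190.8022; hedge Δ=1.0213, bond B=-4.2735.
The time-0 hedge costs 190.8022, which is the no-arbitrage price.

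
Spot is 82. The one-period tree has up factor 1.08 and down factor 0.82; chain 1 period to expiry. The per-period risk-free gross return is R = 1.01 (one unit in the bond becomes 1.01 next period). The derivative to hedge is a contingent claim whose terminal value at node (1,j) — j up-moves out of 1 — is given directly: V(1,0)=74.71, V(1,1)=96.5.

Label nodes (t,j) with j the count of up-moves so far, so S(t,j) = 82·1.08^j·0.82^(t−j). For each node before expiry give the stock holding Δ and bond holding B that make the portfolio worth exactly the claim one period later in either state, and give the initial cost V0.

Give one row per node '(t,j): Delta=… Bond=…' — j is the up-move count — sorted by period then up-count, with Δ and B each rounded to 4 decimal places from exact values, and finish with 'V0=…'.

(0,0): Delta=1.0220 Bond=5.9284
V0=89.7361

Risk-neutral probability p* = (R−d)/(u−d) = (1.01−0.82)/(1.08−0.82) = 0.7308.
At expiry t=1: V(1,0)=74.7100, V(1,1)=96.5000
(0,0): S=82.0000. Δ = (V_up−V_dn)/(S_up−S_dn) = (96.5000−74.7100)/(88.5600−67.2400) = 1.0220. V = [p*·96.5000 + (1−p*)·74.7100]/1.01 = 89.7361. B = V − Δ·S = 5.9284.
Self-financing check: at every node Δ·S+B equals the discounted successor values.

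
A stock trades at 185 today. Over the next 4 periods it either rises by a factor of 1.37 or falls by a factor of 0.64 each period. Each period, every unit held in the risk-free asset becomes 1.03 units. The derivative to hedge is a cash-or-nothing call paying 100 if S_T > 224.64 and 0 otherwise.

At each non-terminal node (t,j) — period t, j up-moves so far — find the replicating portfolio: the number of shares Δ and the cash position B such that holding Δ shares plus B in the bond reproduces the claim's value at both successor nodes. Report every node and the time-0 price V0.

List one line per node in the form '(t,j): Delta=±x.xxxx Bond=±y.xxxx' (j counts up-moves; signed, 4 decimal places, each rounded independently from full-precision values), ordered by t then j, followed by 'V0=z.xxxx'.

Under the risk-neutral measure, an up-move has probability p* = (R−d)/(u−d) = 0.5342 and values discount at R = 1.03.
Terminal values V(4,·): V(4,0)=0.0000, V(4,1)=0.0000, V(4,2)=0.0000, V(4,3)=100.0000, V(4,4)=100.0000
(3,0): S=48.4966. Δ = (V_up−V_dn)/(S_up−S_dn) = (0.0000−0.0000)/(66.4404−31.0378) = 0.0000. V = [p*·0.0000 + (1−p*)·0.0000]/1.03 = 0.0000. B = V − Δ·S = 0.0000.
(3,1): S=103.8131. Δ = (V_up−V_dn)/(S_up−S_dn) = (0.0000−0.0000)/(142.2240−66.4404) = 0.0000. V = [p*·0.0000 + (1−p*)·0.0000]/1.03 = 0.0000. B = V − Δ·S = 0.0000.
(3,2): S=222.2250. Δ = (V_up−V_dn)/(S_up−S_dn) = (100.0000−0.0000)/(304.4482−142.2240) = 0.6164. V = [p*·100.0000 + (1−p*)·0.0000]/1.03 = 51.8686. B = V − Δ·S = -85.1177.
(3,3): S=475.7003. Δ = (V_up−V_dn)/(S_up−S_dn) = (100.0000−100.0000)/(651.7094−304.4482) = 0.0000. V = [p*·100.0000 + (1−p*)·100.0000]/1.03 = 97.0874. B = V − Δ·S = 97.0874.
(2,0): S=75.7760. Δ = (V_up−V_dn)/(S_up−S_dn) = (0.0000−0.0000)/(103.8131−48.4966) = 0.0000. V = [p*·0.0000 + (1−p*)·0.0000]/1.03 = 0.0000. B = V − Δ·S = 0.0000.
(2,1): S=162.2080. Δ = (V_up−V_dn)/(S_up−S_dn) = (51.8686−0.0000)/(222.2250−103.8131) = 0.4380. V = [p*·51.8686 + (1−p*)·0.0000]/1.03 = 26.9035. B = V − Δ·S = -44.1494.
(2,2): S=347.2265. Δ = (V_up−V_dn)/(S_up−S_dn) = (97.0874−51.8686)/(475.7003−222.2250) = 0.1784. V = [p*·97.0874 + (1−p*)·51.8686]/1.03 = 73.8122. B = V − Δ·S = 11.8687.
(1,0): S=118.4000. Δ = (V_up−V_dn)/(S_up−S_dn) = (26.9035−0.0000)/(162.2080−75.7760) = 0.3113. V = [p*·26.9035 + (1−p*)·0.0000]/1.03 = 13.9545. B = V − Δ·S = -22.8997.
(1,1): S=253.4500. Δ = (V_up−V_dn)/(S_up−S_dn) = (73.8122−26.9035)/(347.2265−162.2080) = 0.2535. V = [p*·73.8122 + (1−p*)·26.9035]/1.03 = 50.4508. B = V − Δ·S = -13.8077.
(0,0): S=185.0000. Δ = (V_up−V_dn)/(S_up−S_dn) = (50.4508−13.9545)/(253.4500−118.4000) = 0.2702. V = [p*·50.4508 + (1−p*)·13.9545]/1.03 = 32.4782. B = V − Δ·S = -17.5168.
Each (Δ,B) replicates both successor values, so the strategy is self-financing and V0 is arbitrage-free.

(0,0): Delta=0.2702 Bond=-17.5168
(1,0): Delta=0.3113 Bond=-22.8997
(1,1): Delta=0.2535 Bond=-13.8077
(2,0): Delta=0.0000 Bond=0.0000
(2,1): Delta=0.4380 Bond=-44.1494
(2,2): Delta=0.1784 Bond=11.8687
(3,0): Delta=0.0000 Bond=0.0000
(3,1): Delta=0.0000 Bond=0.0000
(3,2): Delta=0.6164 Bond=-85.1177
(3,3): Delta=0.0000 Bond=97.0874
V0=32.4782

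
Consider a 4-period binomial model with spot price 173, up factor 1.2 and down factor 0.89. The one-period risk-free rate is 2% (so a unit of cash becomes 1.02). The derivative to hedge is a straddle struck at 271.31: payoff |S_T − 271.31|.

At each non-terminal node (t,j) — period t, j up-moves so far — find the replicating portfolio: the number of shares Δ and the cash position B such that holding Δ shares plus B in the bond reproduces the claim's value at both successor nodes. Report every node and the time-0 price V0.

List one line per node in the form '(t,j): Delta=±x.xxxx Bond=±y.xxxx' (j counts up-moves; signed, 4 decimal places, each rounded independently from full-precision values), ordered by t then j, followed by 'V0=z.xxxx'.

No-arbitrage ⇒ martingale measure with p* = (R−d)/(u−d) = 0.4194.
At expiry t=4: V(4,0)=162.7659, V(4,1)=124.9584, V(4,2)=73.9820, V(4,3)=5.2498, V(4,4)=87.4228
(3,0): S=121.9596. Δ = (V_up−V_dn)/(S_up−S_dn) = (124.9584−162.7659)/(146.3516−108.5441) = -1.0000. V = [p*·124.9584 + (1−p*)·162.7659]/1.02 = 144.0306. B = V − Δ·S = 265.9902.
(3,1): S=164.4400. Δ = (V_up−V_dn)/(S_up−S_dn) = (73.9820−124.9584)/(197.3280−146.3516) = -1.0000. V = [p*·73.9820 + (1−p*)·124.9584]/1.02 = 101.5502. B = V − Δ·S = 265.9902.
(3,2): S=221.7168. Δ = (V_up−V_dn)/(S_up−S_dn) = (5.2498−73.9820)/(266.0602−197.3280) = -1.0000. V = [p*·5.2498 + (1−p*)·73.9820]/1.02 = 44.2734. B = V − Δ·S = 265.9902.
(3,3): S=298.9440. Δ = (V_up−V_dn)/(S_up−S_dn) = (87.4228−5.2498)/(358.7328−266.0602) = 0.8867. V = [p*·87.4228 + (1−p*)·5.2498]/1.02 = 38.9309. B = V − Δ·S = -226.1432.
(2,0): S=137.0333. Δ = (V_up−V_dn)/(S_up−S_dn) = (101.5502−144.0306)/(164.4400−121.9596) = -1.0000. V = [p*·101.5502 + (1−p*)·144.0306]/1.02 = 123.7414. B = V − Δ·S = 260.7747.
(2,1): S=184.7640. Δ = (V_up−V_dn)/(S_up−S_dn) = (44.2734−101.5502)/(221.7168−164.4400) = -1.0000. V = [p*·44.2734 + (1−p*)·101.5502]/1.02 = 76.0107. B = V − Δ·S = 260.7747.
(2,2): S=249.1200. Δ = (V_up−V_dn)/(S_up−S_dn) = (38.9309−44.2734)/(298.9440−221.7168) = -0.0692. V = [p*·38.9309 + (1−p*)·44.2734]/1.02 = 41.2088. B = V − Δ·S = 58.4428.
(1,0): S=153.9700. Δ = (V_up−V_dn)/(S_up−S_dn) = (76.0107−123.7414)/(184.7640−137.0333) = -1.0000. V = [p*·76.0107 + (1−p*)·123.7414]/1.02 = 101.6915. B = V − Δ·S = 255.6615.
(1,1): S=207.6000. Δ = (V_up−V_dn)/(S_up−S_dn) = (41.2088−76.0107)/(249.1200−184.7640) = -0.5408. V = [p*·41.2088 + (1−p*)·76.0107]/1.02 = 60.2121. B = V − Δ·S = 172.4763.
(0,0): S=173.0000. Δ = (V_up−V_dn)/(S_up−S_dn) = (60.2121−101.6915)/(207.6000−153.9700) = -0.7734. V = [p*·60.2121 + (1−p*)·101.6915]/1.02 = 82.6440. B = V − Δ·S = 216.4484.
Root portfolio cost Δ·173+B reproduces V0=82.6440.

(0,0): Delta=-0.7734 Bond=216.4484
(1,0): Delta=-1.0000 Bond=255.6615
(1,1): Delta=-0.5408 Bond=172.4763
(2,0): Delta=-1.0000 Bond=260.7747
(2,1): Delta=-1.0000 Bond=260.7747
(2,2): Delta=-0.0692 Bond=58.4428
(3,0): Delta=-1.0000 Bond=265.9902
(3,1): Delta=-1.0000 Bond=265.9902
(3,2): Delta=-1.0000 Bond=265.9902
(3,3): Delta=0.8867 Bond=-226.1432
V0=82.6440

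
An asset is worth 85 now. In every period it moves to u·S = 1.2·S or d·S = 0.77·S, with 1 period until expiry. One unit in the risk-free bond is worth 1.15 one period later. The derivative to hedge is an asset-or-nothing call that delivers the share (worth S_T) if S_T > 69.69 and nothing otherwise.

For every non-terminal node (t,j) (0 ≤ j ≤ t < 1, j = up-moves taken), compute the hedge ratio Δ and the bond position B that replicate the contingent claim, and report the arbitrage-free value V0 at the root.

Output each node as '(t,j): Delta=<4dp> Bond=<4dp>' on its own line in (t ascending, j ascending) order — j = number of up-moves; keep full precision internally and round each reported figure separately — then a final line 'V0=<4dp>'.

No-arbitrage ⇒ martingale measure with p* = (R−d)/(u−d) = 0.8837.
At expiry t=1: V(1,0)=0.0000, V(1,1)=102.0000
  t=0,j=0: stock 85.0000 → up 102.0000 (V=102.0000), down 65.4500 (V=0.0000). Price 78.3822; hedge Δ=2.7907, bond B=-158.8271.
Root portfolio cost Δ·85+B reproduces V0=78.3822.

(0,0): Delta=2.7907 Bond=-158.8271
V0=78.3822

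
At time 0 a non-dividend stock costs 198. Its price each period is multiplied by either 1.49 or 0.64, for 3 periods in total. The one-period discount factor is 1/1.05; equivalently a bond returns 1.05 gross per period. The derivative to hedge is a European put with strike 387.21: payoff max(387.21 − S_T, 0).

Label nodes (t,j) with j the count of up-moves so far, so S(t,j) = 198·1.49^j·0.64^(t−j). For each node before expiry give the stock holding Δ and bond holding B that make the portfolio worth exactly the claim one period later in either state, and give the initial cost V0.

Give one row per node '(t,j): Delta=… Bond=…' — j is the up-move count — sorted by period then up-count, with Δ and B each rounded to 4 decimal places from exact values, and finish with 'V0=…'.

No-arbitrage ⇒ martingale measure with p* = (R−d)/(u−d) = 0.4824.
Terminal values V(3,·): V(3,0)=335.3055, V(3,1)=266.3698, V(3,2)=105.8789, V(3,3)=0.0000
(2,0): S=81.1008. Δ = (V_up−V_dn)/(S_up−S_dn) = (266.3698−335.3055)/(120.8402−51.9045) = -1.0000. V = [p*·266.3698 + (1−p*)·335.3055]/1.05 = 287.6706. B = V − Δ·S = 368.7714.
(2,1): S=188.8128. Δ = (V_up−V_dn)/(S_up−S_dn) = (105.8789−266.3698)/(281.3311−120.8402) = -1.0000. V = [p*·105.8789 + (1−p*)·266.3698]/1.05 = 179.9586. B = V − Δ·S = 368.7714.
(2,2): S=439.5798. Δ = (V_up−V_dn)/(S_up−S_dn) = (0.0000−105.8789)/(654.9739−281.3311) = -0.2834. V = [p*·0.0000 + (1−p*)·105.8789]/1.05 = 52.1980. B = V − Δ·S = 176.7615.
(1,0): S=126.7200. Δ = (V_up−V_dn)/(S_up−S_dn) = (179.9586−287.6706)/(188.8128−81.1008) = -1.0000. V = [p*·179.9586 + (1−p*)·287.6706]/1.05 = 224.4909. B = V − Δ·S = 351.2109.
(1,1): S=295.0200. Δ = (V_up−V_dn)/(S_up−S_dn) = (52.1980−179.9586)/(439.5798−188.8128) = -0.5095. V = [p*·52.1980 + (1−p*)·179.9586]/1.05 = 112.6980. B = V − Δ·S = 263.0046.
(0,0): S=198.0000. Δ = (V_up−V_dn)/(S_up−S_dn) = (112.6980−224.4909)/(295.0200−126.7200) = -0.6642. V = [p*·112.6980 + (1−p*)·224.4909]/1.05 = 162.4450. B = V − Δ·S = 293.9660.
Check: Δ(0,0)·S0 + B(0,0) = 162.4450 = V0.

(0,0): Delta=-0.6642 Bond=293.9660
(1,0): Delta=-1.0000 Bond=351.2109
(1,1): Delta=-0.5095 Bond=263.0046
(2,0): Delta=-1.0000 Bond=368.7714
(2,1): Delta=-1.0000 Bond=368.7714
(2,2): Delta=-0.2834 Bond=176.7615
V0=162.4450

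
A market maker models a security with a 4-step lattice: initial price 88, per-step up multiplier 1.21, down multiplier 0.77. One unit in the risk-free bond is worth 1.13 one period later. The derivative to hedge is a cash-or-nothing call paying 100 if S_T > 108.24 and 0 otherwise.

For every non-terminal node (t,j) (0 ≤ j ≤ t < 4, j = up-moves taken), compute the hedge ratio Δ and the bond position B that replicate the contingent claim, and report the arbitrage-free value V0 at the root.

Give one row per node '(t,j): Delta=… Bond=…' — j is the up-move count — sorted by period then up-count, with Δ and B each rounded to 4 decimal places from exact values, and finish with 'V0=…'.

(0,0): Delta=0.6536 Bond=-5.5987
(1,0): Delta=1.7584 Bond=-81.1900
(1,1): Delta=0.4973 Bond=10.3098
(2,0): Delta=0.0000 Bond=0.0000
(2,1): Delta=2.0071 Bond=-112.1324
(2,2): Delta=0.2838 Bond=39.1573
(3,0): Delta=0.0000 Bond=0.0000
(3,1): Delta=0.0000 Bond=0.0000
(3,2): Delta=2.2909 Bond=-154.8673
(3,3): Delta=0.0000 Bond=88.4956
V0=51.9149

The replicating-portfolio and risk-neutral prices coincide; use p* = (1.13−0.77)/(1.21−0.77) = 0.8182 for the latter.
Terminal values V(4,·): V(4,0)=0.0000, V(4,1)=0.0000, V(4,2)=0.0000, V(4,3)=100.0000, V(4,4)=100.0000
  t=3,j=0: stock 40.1749 → up 48.6116 (V=0.0000), down 30.9347 (V=0.0000). Price 0.0000; hedge Δ=0.0000, bond B=0.0000.
  t=3,j=1: stock 63.1320 → up 76.3897 (V=0.0000), down 48.6116 (V=0.0000). Price 0.0000; hedge Δ=0.0000, bond B=0.0000.
  t=3,j=2: stock 99.2074 → up 120.0410 (V=100.0000), down 76.3897 (V=0.0000). Price 72.4055; hedge Δ=2.2909, bond B=-154.8673.
  t=3,j=3: stock 155.8974 → up 188.6358 (V=100.0000), down 120.0410 (V=100.0000). Price 88.4956; hedge Δ=0.0000, bond B=88.4956.
  t=2,j=0: stock 52.1752 → up 63.1320 (V=0.0000), down 40.1749 (V=0.0000). Price 0.0000; hedge Δ=0.0000, bond B=0.0000.
  t=2,j=1: stock 81.9896 → up 99.2074 (V=72.4055), down 63.1320 (V=0.0000). Price 52.4255; hedge Δ=2.0071, bond B=-112.1324.
  t=2,j=2: stock 128.8408 → up 155.8974 (V=88.4956), down 99.2074 (V=72.4055). Price 75.7258; hedge Δ=0.2838, bond B=39.1573.
  t=1,j=0: stock 67.7600 → up 81.9896 (V=52.4255), down 52.1752 (V=0.0000). Price 37.9589; hedge Δ=1.7584, bond B=-81.1900.
  t=1,j=1: stock 106.4800 → up 128.8408 (V=75.7258), down 81.9896 (V=52.4255). Price 63.2649; hedge Δ=0.4973, bond B=10.3098.
  t=0,j=0: stock 88.0000 → up 106.4800 (V=63.2649), down 67.7600 (V=37.9589). Price 51.9149; hedge Δ=0.6536, bond B=-5.5987.
Check: Δ(0,0)·S0 + B(0,0) = 51.9149 = V0.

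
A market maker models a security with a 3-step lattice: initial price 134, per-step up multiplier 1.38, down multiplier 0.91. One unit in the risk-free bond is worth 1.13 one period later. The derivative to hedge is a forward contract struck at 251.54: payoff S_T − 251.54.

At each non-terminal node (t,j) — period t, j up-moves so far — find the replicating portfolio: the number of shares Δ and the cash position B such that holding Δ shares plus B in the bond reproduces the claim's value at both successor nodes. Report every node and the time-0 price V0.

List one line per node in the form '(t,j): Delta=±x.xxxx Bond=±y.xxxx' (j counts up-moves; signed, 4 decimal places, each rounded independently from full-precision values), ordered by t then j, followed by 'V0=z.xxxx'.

(0,0): Delta=1.0000 Bond=-174.3298
(1,0): Delta=1.0000 Bond=-196.9927
(1,1): Delta=1.0000 Bond=-196.9927
(2,0): Delta=1.0000 Bond=-222.6018
(2,1): Delta=1.0000 Bond=-222.6018
(2,2): Delta=1.0000 Bond=-222.6018
V0=-40.3298

Since d<R<u, set p* = (R−d)/(u−d) = 0.4681; price each node as the discounted p*-expectation of its children.
At expiry t=3: V(3,0)=-150.5615, V(3,1)=-98.4077, V(3,2)=-19.3175, V(3,3)=100.6216
  t=2,j=0: stock 110.9654 → up 153.1323 (V=-98.4077), down 100.9785 (V=-150.5615). Price -111.6364; hedge Δ=1.0000, bond B=-222.6018.
  t=2,j=1: stock 168.2772 → up 232.2225 (V=-19.3175), down 153.1323 (V=-98.4077). Price -54.3246; hedge Δ=1.0000, bond B=-222.6018.
  t=2,j=2: stock 255.1896 → up 352.1616 (V=100.6216), down 232.2225 (V=-19.3175). Price 32.5878; hedge Δ=1.0000, bond B=-222.6018.
  t=1,j=0: stock 121.9400 → up 168.2772 (V=-54.3246), down 110.9654 (V=-111.6364). Price -75.0527; hedge Δ=1.0000, bond B=-196.9927.
  t=1,j=1: stock 184.9200 → up 255.1896 (V=32.5878), down 168.2772 (V=-54.3246). Price -12.0727; hedge Δ=1.0000, bond B=-196.9927.
  t=0,j=0: stock 134.0000 → up 184.9200 (V=-12.0727), down 121.9400 (V=-75.0527). Price -40.3298; hedge Δ=1.0000, bond B=-174.3298.
Each (Δ,B) replicates both successor values, so the strategy is self-financing and V0 is arbitrage-free.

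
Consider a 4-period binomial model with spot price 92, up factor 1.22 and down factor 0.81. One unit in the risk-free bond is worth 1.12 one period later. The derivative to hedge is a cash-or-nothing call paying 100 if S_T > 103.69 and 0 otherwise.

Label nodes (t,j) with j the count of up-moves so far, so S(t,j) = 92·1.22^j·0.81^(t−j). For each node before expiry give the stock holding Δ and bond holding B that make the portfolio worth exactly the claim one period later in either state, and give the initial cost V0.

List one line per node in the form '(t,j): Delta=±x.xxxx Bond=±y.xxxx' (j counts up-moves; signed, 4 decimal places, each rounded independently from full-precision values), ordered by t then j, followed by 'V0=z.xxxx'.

(0,0): Delta=0.7893 Bond=-25.0495
(1,0): Delta=1.4916 Bond=-80.3901
(1,1): Delta=0.6389 Bond=-11.1733
(2,0): Delta=0.0000 Bond=0.0000
(2,1): Delta=1.8111 Bond=-119.0811
(2,2): Delta=0.3879 Bond=21.8624
(3,0): Delta=0.0000 Bond=0.0000
(3,1): Delta=0.0000 Bond=0.0000
(3,2): Delta=2.1990 Bond=-176.3937
(3,3): Delta=0.0000 Bond=89.2857
V0=47.5703

Since d<R<u, set p* = (R−d)/(u−d) = 0.7561; price each node as the discounted p*-expectation of its children.
Terminal values V(4,·): V(4,0)=0.0000, V(4,1)=0.0000, V(4,2)=0.0000, V(4,3)=100.0000, V(4,4)=100.0000
Node (3,0) S=48.8926: V=(p*·0.0000+(1−p*)·0.0000)/1.12=0.0000; Δ=(0.0000−0.0000)/(59.6489−39.6030)=0.0000; B=V−Δ·S=0.0000
Node (3,1) S=73.6407: V=(p*·0.0000+(1−p*)·0.0000)/1.12=0.0000; Δ=(0.0000−0.0000)/(89.8416−59.6489)=0.0000; B=V−Δ·S=0.0000
Node (3,2) S=110.9156: V=(p*·100.0000+(1−p*)·0.0000)/1.12=67.5087; Δ=(100.0000−0.0000)/(135.3170−89.8416)=2.1990; B=V−Δ·S=-176.3937
Node (3,3) S=167.0580: V=(p*·100.0000+(1−p*)·100.0000)/1.12=89.2857; Δ=(100.0000−100.0000)/(203.8108−135.3170)=0.0000; B=V−Δ·S=89.2857
Node (2,0) S=60.3612: V=(p*·0.0000+(1−p*)·0.0000)/1.12=0.0000; Δ=(0.0000−0.0000)/(73.6407−48.8926)=0.0000; B=V−Δ·S=0.0000
Node (2,1) S=90.9144: V=(p*·67.5087+(1−p*)·0.0000)/1.12=45.5743; Δ=(67.5087−0.0000)/(110.9156−73.6407)=1.8111; B=V−Δ·S=-119.0811
Node (2,2) S=136.9328: V=(p*·89.2857+(1−p*)·67.5087)/1.12=74.9770; Δ=(89.2857−67.5087)/(167.0580−110.9156)=0.3879; B=V−Δ·S=21.8624
Node (1,0) S=74.5200: V=(p*·45.5743+(1−p*)·0.0000)/1.12=30.7666; Δ=(45.5743−0.0000)/(90.9144−60.3612)=1.4916; B=V−Δ·S=-80.3901
Node (1,1) S=112.2400: V=(p*·74.9770+(1−p*)·45.5743)/1.12=60.5407; Δ=(74.9770−45.5743)/(136.9328−90.9144)=0.6389; B=V−Δ·S=-11.1733
Node (0,0) S=92.0000: V=(p*·60.5407+(1−p*)·30.7666)/1.12=47.5703; Δ=(60.5407−30.7666)/(112.2400−74.5200)=0.7893; B=V−Δ·S=-25.0495
Root portfolio cost Δ·92+B reproduces V0=47.5703.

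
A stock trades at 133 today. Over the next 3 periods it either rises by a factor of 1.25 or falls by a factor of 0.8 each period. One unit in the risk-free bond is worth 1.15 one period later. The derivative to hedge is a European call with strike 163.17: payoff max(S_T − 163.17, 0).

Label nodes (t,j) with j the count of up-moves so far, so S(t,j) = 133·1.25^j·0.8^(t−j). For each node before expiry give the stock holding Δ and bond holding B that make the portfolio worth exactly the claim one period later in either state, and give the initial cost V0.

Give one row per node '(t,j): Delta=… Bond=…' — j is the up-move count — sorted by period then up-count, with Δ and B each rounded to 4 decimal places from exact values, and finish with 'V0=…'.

No-arbitrage ⇒ martingale measure with p* = (R−d)/(u−d) = 0.7778.
Terminal payoffs: V(3,0)=0.0000, V(3,1)=0.0000, V(3,2)=3.0800, V(3,3)=96.5956
Node (2,0) S=85.1200: V=(p*·0.0000+(1−p*)·0.0000)/1.15=0.0000; Δ=(0.0000−0.0000)/(106.4000−68.0960)=0.0000; B=V−Δ·S=0.0000
Node (2,1) S=133.0000: V=(p*·3.0800+(1−p*)·0.0000)/1.15=2.0831; Δ=(3.0800−0.0000)/(166.2500−106.4000)=0.0515; B=V−Δ·S=-4.7614
Node (2,2) S=207.8125: V=(p*·96.5956+(1−p*)·3.0800)/1.15=65.9255; Δ=(96.5956−3.0800)/(259.7656−166.2500)=1.0000; B=V−Δ·S=-141.8870
Node (1,0) S=106.4000: V=(p*·2.0831+(1−p*)·0.0000)/1.15=1.4089; Δ=(2.0831−0.0000)/(133.0000−85.1200)=0.0435; B=V−Δ·S=-3.2202
Node (1,1) S=166.2500: V=(p*·65.9255+(1−p*)·2.0831)/1.15=44.9899; Δ=(65.9255−2.0831)/(207.8125−133.0000)=0.8534; B=V−Δ·S=-96.8823
Node (0,0) S=133.0000: V=(p*·44.9899+(1−p*)·1.4089)/1.15=30.7002; Δ=(44.9899−1.4089)/(166.2500−106.4000)=0.7282; B=V−Δ·S=-66.1465
Root portfolio cost Δ·133+B reproduces V0=30.7002.

(0,0): Delta=0.7282 Bond=-66.1465
(1,0): Delta=0.0435 Bond=-3.2202
(1,1): Delta=0.8534 Bond=-96.8823
(2,0): Delta=0.0000 Bond=0.0000
(2,1): Delta=0.0515 Bond=-4.7614
(2,2): Delta=1.0000 Bond=-141.8870
V0=30.7002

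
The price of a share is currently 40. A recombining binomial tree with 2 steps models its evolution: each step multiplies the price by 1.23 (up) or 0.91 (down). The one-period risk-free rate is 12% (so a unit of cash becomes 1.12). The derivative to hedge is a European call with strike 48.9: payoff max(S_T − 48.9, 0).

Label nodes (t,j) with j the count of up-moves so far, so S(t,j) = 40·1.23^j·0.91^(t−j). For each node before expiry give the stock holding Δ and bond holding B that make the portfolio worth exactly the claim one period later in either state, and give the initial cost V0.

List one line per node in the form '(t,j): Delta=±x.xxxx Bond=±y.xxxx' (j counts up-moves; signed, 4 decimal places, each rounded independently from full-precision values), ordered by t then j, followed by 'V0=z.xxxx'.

(0,0): Delta=0.5317 Bond=-17.2815
(1,0): Delta=0.0000 Bond=0.0000
(1,1): Delta=0.7378 Bond=-29.4938
V0=3.9880

Since d<R<u, set p* = (R−d)/(u−d) = 0.6563; price each node as the discounted p*-expectation of its children.
At expiry t=2: V(2,0)=0.0000, V(2,1)=0.0000, V(2,2)=11.6160
(1,0): S=36.4000. Δ = (V_up−V_dn)/(S_up−S_dn) = (0.0000−0.0000)/(44.7720−33.1240) = 0.0000. V = [p*·0.0000 + (1−p*)·0.0000]/1.12 = 0.0000. B = V − Δ·S = 0.0000.
(1,1): S=49.2000. Δ = (V_up−V_dn)/(S_up−S_dn) = (11.6160−0.0000)/(60.5160−44.7720) = 0.7378. V = [p*·11.6160 + (1−p*)·0.0000]/1.12 = 6.8063. B = V − Δ·S = -29.4938.
(0,0): S=40.0000. Δ = (V_up−V_dn)/(S_up−S_dn) = (6.8063−0.0000)/(49.2000−36.4000) = 0.5317. V = [p*·6.8063 + (1−p*)·0.0000]/1.12 = 3.9880. B = V − Δ·S = -17.2815.
Self-financing check: at every node Δ·S+B equals the discounted successor values.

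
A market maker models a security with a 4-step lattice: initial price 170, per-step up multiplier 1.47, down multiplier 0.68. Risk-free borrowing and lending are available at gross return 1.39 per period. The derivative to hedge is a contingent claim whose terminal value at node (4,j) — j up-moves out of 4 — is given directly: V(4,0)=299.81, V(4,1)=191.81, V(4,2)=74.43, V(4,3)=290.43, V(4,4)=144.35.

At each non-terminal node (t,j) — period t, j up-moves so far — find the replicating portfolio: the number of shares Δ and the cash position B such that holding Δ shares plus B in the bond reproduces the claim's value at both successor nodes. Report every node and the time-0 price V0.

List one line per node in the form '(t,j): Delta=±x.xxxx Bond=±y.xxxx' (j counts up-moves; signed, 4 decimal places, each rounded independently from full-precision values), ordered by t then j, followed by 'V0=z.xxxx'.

Since d<R<u, set p* = (R−d)/(u−d) = 0.8987; price each node as the discounted p*-expectation of its children.
Payoff layer (t=4): V(4,0)=299.8100, V(4,1)=191.8100, V(4,2)=74.4300, V(4,3)=290.4300, V(4,4)=144.3500
Node (3,0) S=53.4534: V=(p*·191.8100+(1−p*)·299.8100)/1.39=145.8609; Δ=(191.8100−299.8100)/(78.5766−36.3483)=-2.5575; B=V−Δ·S=282.5698
Node (3,1) S=115.5538: V=(p*·74.4300+(1−p*)·191.8100)/1.39=62.0983; Δ=(74.4300−191.8100)/(169.8640−78.5766)=-1.2858; B=V−Δ·S=210.6805
Node (3,2) S=249.8000: V=(p*·290.4300+(1−p*)·74.4300)/1.39=193.2062; Δ=(290.4300−74.4300)/(367.2061−169.8640)=1.0945; B=V−Δ·S=-80.2115
Node (3,3) S=540.0089: V=(p*·144.3500+(1−p*)·290.4300)/1.39=114.4913; Δ=(144.3500−290.4300)/(793.8131−367.2061)=-0.3424; B=V−Δ·S=299.4027
Node (2,0) S=78.6080: V=(p*·62.0983+(1−p*)·145.8609)/1.39=50.7774; Δ=(62.0983−145.8609)/(115.5538−53.4534)=-1.3488; B=V−Δ·S=156.8061
Node (2,1) S=169.9320: V=(p*·193.2062+(1−p*)·62.0983)/1.39=129.4456; Δ=(193.2062−62.0983)/(249.8000−115.5538)=0.9766; B=V−Δ·S=-36.5138
Node (2,2) S=367.3530: V=(p*·114.4913+(1−p*)·193.2062)/1.39=88.1025; Δ=(114.4913−193.2062)/(540.0089−249.8000)=-0.2712; B=V−Δ·S=187.7415
Node (1,0) S=115.6000: V=(p*·129.4456+(1−p*)·50.7774)/1.39=87.3951; Δ=(129.4456−50.7774)/(169.9320−78.6080)=0.8614; B=V−Δ·S=-12.1849
Node (1,1) S=249.9000: V=(p*·88.1025+(1−p*)·129.4456)/1.39=66.3950; Δ=(88.1025−129.4456)/(367.3530−169.9320)=-0.2094; B=V−Δ·S=118.7282
Node (0,0) S=170.0000: V=(p*·66.3950+(1−p*)·87.3951)/1.39=49.2961; Δ=(66.3950−87.3951)/(249.9000−115.6000)=-0.1564; B=V−Δ·S=75.8785
Root portfolio cost Δ·170+B reproduces V0=49.2961.

(0,0): Delta=-0.1564 Bond=75.8785
(1,0): Delta=0.8614 Bond=-12.1849
(1,1): Delta=-0.2094 Bond=118.7282
(2,0): Delta=-1.3488 Bond=156.8061
(2,1): Delta=0.9766 Bond=-36.5138
(2,2): Delta=-0.2712 Bond=187.7415
(3,0): Delta=-2.5575 Bond=282.5698
(3,1): Delta=-1.2858 Bond=210.6805
(3,2): Delta=1.0945 Bond=-80.2115
(3,3): Delta=-0.3424 Bond=299.4027
V0=49.2961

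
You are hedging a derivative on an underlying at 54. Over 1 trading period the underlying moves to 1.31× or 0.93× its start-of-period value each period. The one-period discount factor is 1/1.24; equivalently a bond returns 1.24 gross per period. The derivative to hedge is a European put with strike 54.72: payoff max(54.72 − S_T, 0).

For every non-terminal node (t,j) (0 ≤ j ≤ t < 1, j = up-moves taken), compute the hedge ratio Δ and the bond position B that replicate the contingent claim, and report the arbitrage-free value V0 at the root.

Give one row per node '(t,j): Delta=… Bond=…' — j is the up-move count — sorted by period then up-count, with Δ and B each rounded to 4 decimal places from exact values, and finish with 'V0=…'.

Since d<R<u, set p* = (R−d)/(u−d) = 0.8158; price each node as the discounted p*-expectation of its children.
Payoff layer (t=1): V(1,0)=4.5000, V(1,1)=0.0000
(0,0): S=54.0000. Δ = (V_up−V_dn)/(S_up−S_dn) = (0.0000−4.5000)/(70.7400−50.2200) = -0.2193. V = [p*·0.0000 + (1−p*)·4.5000]/1.24 = 0.6685. B = V − Δ·S = 12.5106.
Check: Δ(0,0)·S0 + B(0,0) = 0.6685 = V0.

(0,0): Delta=-0.2193 Bond=12.5106
V0=0.6685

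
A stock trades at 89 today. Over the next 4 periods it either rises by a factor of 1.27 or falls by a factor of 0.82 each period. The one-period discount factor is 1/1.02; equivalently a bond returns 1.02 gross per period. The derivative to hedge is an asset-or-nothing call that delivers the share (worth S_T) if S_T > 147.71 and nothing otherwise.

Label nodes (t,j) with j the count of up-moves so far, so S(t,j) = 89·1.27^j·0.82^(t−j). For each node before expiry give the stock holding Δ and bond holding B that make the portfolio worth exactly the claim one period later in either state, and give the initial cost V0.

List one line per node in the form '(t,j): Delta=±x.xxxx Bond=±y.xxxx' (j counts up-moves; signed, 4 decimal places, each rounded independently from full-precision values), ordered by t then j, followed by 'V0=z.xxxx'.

Risk-neutral probability p* = (R−d)/(u−d) = (1.02−0.82)/(1.27−0.82) = 0.4444.
Terminal values V(4,·): V(4,0)=0.0000, V(4,1)=0.0000, V(4,2)=0.0000, V(4,3)=149.4910, V(4,4)=231.5287
Node (3,0) S=49.0718: V=(p*·0.0000+(1−p*)·0.0000)/1.02=0.0000; Δ=(0.0000−0.0000)/(62.3211−40.2388)=0.0000; B=V−Δ·S=0.0000
Node (3,1) S=76.0014: V=(p*·0.0000+(1−p*)·0.0000)/1.02=0.0000; Δ=(0.0000−0.0000)/(96.5217−62.3211)=0.0000; B=V−Δ·S=0.0000
Node (3,2) S=117.7094: V=(p*·149.4910+(1−p*)·0.0000)/1.02=65.1377; Δ=(149.4910−0.0000)/(149.4910−96.5217)=2.8222; B=V−Δ·S=-267.0645
Node (3,3) S=182.3061: V=(p*·231.5287+(1−p*)·149.4910)/1.02=182.3061; Δ=(231.5287−149.4910)/(231.5287−149.4910)=1.0000; B=V−Δ·S=0.0000
Node (2,0) S=59.8436: V=(p*·0.0000+(1−p*)·0.0000)/1.02=0.0000; Δ=(0.0000−0.0000)/(76.0014−49.0718)=0.0000; B=V−Δ·S=0.0000
Node (2,1) S=92.6846: V=(p*·65.1377+(1−p*)·0.0000)/1.02=28.3824; Δ=(65.1377−0.0000)/(117.7094−76.0014)=1.5618; B=V−Δ·S=-116.3680
Node (2,2) S=143.5481: V=(p*·182.3061+(1−p*)·65.1377)/1.02=114.9142; Δ=(182.3061−65.1377)/(182.3061−117.7094)=1.8138; B=V−Δ·S=-145.4600
Node (1,0) S=72.9800: V=(p*·28.3824+(1−p*)·0.0000)/1.02=12.3671; Δ=(28.3824−0.0000)/(92.6846−59.8436)=0.8642; B=V−Δ·S=-50.7050
Node (1,1) S=113.0300: V=(p*·114.9142+(1−p*)·28.3824)/1.02=65.5304; Δ=(114.9142−28.3824)/(143.5481−92.6846)=1.7013; B=V−Δ·S=-126.7625
Node (0,0) S=89.0000: V=(p*·65.5304+(1−p*)·12.3671)/1.02=35.2894; Δ=(65.5304−12.3671)/(113.0300−72.9800)=1.3274; B=V−Δ·S=-82.8513
The time-0 hedge costs 35.2894, which is the no-arbitrage price.

(0,0): Delta=1.3274 Bond=-82.8513
(1,0): Delta=0.8642 Bond=-50.7050
(1,1): Delta=1.7013 Bond=-126.7625
(2,0): Delta=0.0000 Bond=0.0000
(2,1): Delta=1.5618 Bond=-116.3680
(2,2): Delta=1.8138 Bond=-145.4600
(3,0): Delta=0.0000 Bond=0.0000
(3,1): Delta=0.0000 Bond=0.0000
(3,2): Delta=2.8222 Bond=-267.0645
(3,3): Delta=1.0000 Bond=0.0000
V0=35.2894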